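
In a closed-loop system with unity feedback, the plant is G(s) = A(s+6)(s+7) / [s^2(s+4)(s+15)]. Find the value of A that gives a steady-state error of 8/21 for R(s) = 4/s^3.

System type = 2 (two poles at s=0).
K_a = lim_{s→0} s^2·G(s) = A·6·7 / (4·15) = 0.7·A.
e_ss = 4/K_a = 8/21 ⇒ K_a = 10.5 ⇒ A = 10.5/0.7 = 15.

15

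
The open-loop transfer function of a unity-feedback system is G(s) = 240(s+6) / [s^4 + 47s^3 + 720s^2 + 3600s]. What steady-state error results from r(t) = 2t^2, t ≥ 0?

Factoring s from the denominator leaves a polynomial with constant term 3600, so the system is type 1.
K_a = lim_{s→0} s^2·G(s) = 0; the steady-state error to this parabolic input grows without bound.

infinity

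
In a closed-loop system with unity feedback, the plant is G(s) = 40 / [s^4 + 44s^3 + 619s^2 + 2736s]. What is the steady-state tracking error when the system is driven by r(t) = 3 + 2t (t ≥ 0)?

136.8

Factoring s from the denominator leaves a polynomial with constant term 2736, so the system is type 1. Taking each input component in turn:
  • 3: tracked with zero error.
  • 2t: e_ss = 2/K_v with K_v=5/342 → 136.8.
Total e_ss = 136.8.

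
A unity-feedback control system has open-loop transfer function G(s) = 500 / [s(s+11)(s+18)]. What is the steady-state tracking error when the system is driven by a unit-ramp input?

0.396

System type = 1 (one pole at s=0).
K_v = lim_{s→0} s·G(s) = 500 / (11·18) = 250/99.
e_ss = 1/K_v = 1/(250/99) = 0.396.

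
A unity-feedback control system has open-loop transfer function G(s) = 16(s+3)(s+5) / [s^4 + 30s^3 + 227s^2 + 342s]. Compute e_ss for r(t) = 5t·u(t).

Lowest-order denominator term is 342s, so the open loop has 1 pole at the origin → type 1 system.
K_v = lim_{s→0} s·G(s) = 16·3·5 / 342 = 40/57.
e_ss = 5/K_v = 5/(40/57) = 7.125.

7.125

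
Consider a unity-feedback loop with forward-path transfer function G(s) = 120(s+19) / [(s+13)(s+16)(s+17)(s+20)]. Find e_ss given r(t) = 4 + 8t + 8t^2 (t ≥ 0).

The open loop has no poles at the origin → type 0 system. Treating each term separately:
  • 4: e_ss = 4/(1+K_p) with K_p=57/1768 → 7072/1825.
  • 8t: a type-0 system cannot track it, e_ss → ∞.
  • 8t^2: a type-0 system cannot track it, e_ss → ∞.
The unbounded component dominates.

infinity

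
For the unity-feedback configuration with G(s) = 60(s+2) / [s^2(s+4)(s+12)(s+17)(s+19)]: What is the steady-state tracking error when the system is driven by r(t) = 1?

The open loop has two poles at the origin → type 2 system.
K_p = ∞ for a type-2 system; e_ss to a step is zero.

0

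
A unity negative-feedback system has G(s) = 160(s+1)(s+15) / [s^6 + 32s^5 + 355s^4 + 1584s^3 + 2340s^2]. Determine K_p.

K_p = lim_{s→0} G(s); with 2 poles at the origin the limit diverges, so K_p = ∞.

infinity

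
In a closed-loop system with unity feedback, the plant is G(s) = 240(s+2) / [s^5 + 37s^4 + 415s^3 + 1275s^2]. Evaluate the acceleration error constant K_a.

Lowest-order denominator term is 1275s^2, so the open loop has 2 poles at the origin → type 2 system.
K_a = lim_{s→0} s^2·G(s) = 240·2 / 1275 = 32/85.

32/85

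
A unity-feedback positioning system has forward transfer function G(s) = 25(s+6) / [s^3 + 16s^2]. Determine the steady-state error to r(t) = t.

The denominator has no term below 16s^2 — 2 poles at s=0, type 2.
A type-2 system has K_v = ∞, so it tracks a ramp input with zero steady-state error.

0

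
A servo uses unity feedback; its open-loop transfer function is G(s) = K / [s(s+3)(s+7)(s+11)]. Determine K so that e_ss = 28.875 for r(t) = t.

8

The open loop has one pole at the origin → type 1 system.
K_v = lim_{s→0} s·G(s) = K / (3·7·11) = (1/231)·K.
e_ss = 1/K_v = 28.875 ⇒ K_v = 8/231 ⇒ K = (8/231)/(1/231) = 8.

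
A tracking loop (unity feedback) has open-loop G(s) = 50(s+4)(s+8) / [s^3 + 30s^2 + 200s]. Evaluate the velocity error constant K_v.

8

Factoring s from the denominator leaves a polynomial with constant term 200, so the system is type 1.
K_v = lim_{s→0} s·G(s) = 50·4·8 / 200 = 8.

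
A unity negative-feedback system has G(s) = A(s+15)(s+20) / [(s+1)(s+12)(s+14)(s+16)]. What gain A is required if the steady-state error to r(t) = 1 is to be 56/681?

100

System type = 0 (no poles at s=0).
K_p = lim_{s→0} G(s) = A·15·20 / (1·12·14·16) = (25/224)·A.
e_ss = 1/(1 + K_p) = 56/681 ⇒ 1 + (25/224)·A = 681/56 ⇒ A = 100.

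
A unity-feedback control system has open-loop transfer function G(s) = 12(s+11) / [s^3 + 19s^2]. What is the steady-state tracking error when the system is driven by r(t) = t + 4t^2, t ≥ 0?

Factoring s^2 from the denominator leaves a polynomial with constant term 19, so the system is type 2. Treating each term separately:
  • t: tracked with zero error.
  • 4t^2: e_ss = 8/K_a with K_a=132/19 → 38/33.
Total e_ss = 38/33.

38/33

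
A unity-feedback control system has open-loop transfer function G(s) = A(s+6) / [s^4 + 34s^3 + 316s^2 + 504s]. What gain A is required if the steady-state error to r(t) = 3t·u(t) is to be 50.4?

5

Lowest-order denominator term is 504s, so the open loop has 1 pole at the origin → type 1 system.
K_v = lim_{s→0} s·G(s) = A·6 / 504 = (1/84)·A.
e_ss = 3/K_v = 50.4 ⇒ K_v = 5/84 ⇒ A = (5/84)/(1/84) = 5.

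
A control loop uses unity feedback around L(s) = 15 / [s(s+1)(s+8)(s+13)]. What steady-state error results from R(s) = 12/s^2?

L(s) has one factor of s in the denominator, so the system is type 1.
K_v = lim_{s→0} s·L(s) = 15 / (1·8·13) = 15/104.
e_ss = 12/K_v = 12/(15/104) = 83.2.

83.2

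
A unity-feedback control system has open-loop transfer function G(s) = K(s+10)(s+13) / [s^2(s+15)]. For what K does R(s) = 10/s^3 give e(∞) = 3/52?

20

System type = 2 (two poles at s=0).
K_a = lim_{s→0} s^2·G(s) = K·10·13 / (15) = (26/3)·K.
e_ss = 10/K_a = 3/52 ⇒ K_a = 520/3 ⇒ K = (520/3)/(26/3) = 20.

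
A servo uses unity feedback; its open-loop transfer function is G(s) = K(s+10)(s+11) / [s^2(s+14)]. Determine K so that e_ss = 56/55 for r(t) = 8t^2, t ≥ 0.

2

System type = 2 (two poles at s=0).
K_a = lim_{s→0} s^2·G(s) = K·10·11 / (14) = (55/7)·K.
e_ss = 16/K_a = 56/55 ⇒ K_a = 110/7 ⇒ K = (110/7)/(55/7) = 2.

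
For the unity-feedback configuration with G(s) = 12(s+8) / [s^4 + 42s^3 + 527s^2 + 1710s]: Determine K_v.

16/285

Factoring s from the denominator leaves a polynomial with constant term 1710, so the system is type 1.
K_v = lim_{s→0} s·G(s) = 12·8 / 1710 = 16/285.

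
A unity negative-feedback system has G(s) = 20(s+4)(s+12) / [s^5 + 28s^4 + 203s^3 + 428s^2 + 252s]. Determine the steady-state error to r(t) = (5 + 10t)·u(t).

2.625

Lowest-order denominator term is 252s, so the open loop has 1 pole at the origin → type 1 system. Taking each input component in turn:
  • 5: tracked with zero error.
  • 10t: e_ss = 10/K_v with K_v=80/21 → 2.625.
Total e_ss = 2.625.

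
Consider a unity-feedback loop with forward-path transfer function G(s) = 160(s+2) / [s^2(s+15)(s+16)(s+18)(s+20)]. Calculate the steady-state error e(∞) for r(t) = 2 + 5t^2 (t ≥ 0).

G(s) has two factors of s in the denominator, so the system is type 2. By superposition:
  • 2: tracked with zero error.
  • 5t^2: e_ss = 10/K_a with K_a=1/270 → 2700.
Total e_ss = 2700.

2700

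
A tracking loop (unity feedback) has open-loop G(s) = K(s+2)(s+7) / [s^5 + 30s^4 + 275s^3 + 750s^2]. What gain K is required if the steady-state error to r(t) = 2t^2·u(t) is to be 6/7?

Factoring s^2 from the denominator leaves a polynomial with constant term 750, so the system is type 2.
K_a = lim_{s→0} s^2·G(s) = K·2·7 / 750 = (7/375)·K.
e_ss = 4/K_a = 6/7 ⇒ K_a = 14/3 ⇒ K = (14/3)/(7/375) = 250.

250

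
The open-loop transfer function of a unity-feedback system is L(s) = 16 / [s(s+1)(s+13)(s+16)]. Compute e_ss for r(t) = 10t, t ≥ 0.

System type = 1 (one pole at s=0).
K_v = lim_{s→0} s·L(s) = 16 / (1·13·16) = 1/13.
e_ss = 10/K_v = 10/(1/13) = 130.

130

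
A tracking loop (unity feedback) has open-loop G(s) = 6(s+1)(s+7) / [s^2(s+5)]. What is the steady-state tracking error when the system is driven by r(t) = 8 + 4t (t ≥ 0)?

The open loop has two poles at the origin → type 2 system. Taking each input component in turn:
  • 8: tracked with zero error.
  • 4t: tracked with zero error.
Total e_ss = 0.

0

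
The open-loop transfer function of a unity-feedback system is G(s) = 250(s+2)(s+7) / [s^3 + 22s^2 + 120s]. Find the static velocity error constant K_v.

Factoring s from the denominator leaves a polynomial with constant term 120, so the system is type 1.
K_v = lim_{s→0} s·G(s) = 250·2·7 / 120 = 175/6.

175/6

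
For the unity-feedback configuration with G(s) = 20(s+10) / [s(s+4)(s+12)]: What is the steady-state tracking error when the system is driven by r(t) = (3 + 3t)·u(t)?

System type = 1 (one pole at s=0). Taking each input component in turn:
  • 3: tracked with zero error.
  • 3t: e_ss = 3/K_v with K_v=25/6 → 0.72.
Total e_ss = 0.72.

0.72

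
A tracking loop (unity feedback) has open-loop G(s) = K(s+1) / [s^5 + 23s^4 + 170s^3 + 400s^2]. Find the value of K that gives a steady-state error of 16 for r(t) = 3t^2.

150

The denominator has no term below 400s^2 — 2 poles at s=0, type 2.
K_a = lim_{s→0} s^2·G(s) = K·1 / 400 = 0.0025·K.
e_ss = 6/K_a = 16 ⇒ K_a = 0.375 ⇒ K = 0.375/0.0025 = 150.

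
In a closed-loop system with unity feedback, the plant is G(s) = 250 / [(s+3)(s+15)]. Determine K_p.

50/9

The open loop has no poles at the origin → type 0 system.
K_p = lim_{s→0} G(s) = 250 / (3·15) = 50/9.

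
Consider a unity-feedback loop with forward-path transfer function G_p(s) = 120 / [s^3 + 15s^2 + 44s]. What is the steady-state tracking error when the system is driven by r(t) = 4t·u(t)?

Factoring s from the denominator leaves a polynomial with constant term 44, so the system is type 1.
K_v = lim_{s→0} s·G_p(s) = 120 / 44 = 30/11.
e_ss = 4/K_v = 4/(30/11) = 22/15.

22/15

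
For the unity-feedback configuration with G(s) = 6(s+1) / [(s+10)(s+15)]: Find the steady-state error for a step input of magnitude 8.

100/13

G(s) has no factors of s in the denominator, so the system is type 0.
K_p = lim_{s→0} G(s) = 6·1 / (10·15) = 0.04.
e_ss = 8/(1 + K_p) = 8/1.04 = 100/13.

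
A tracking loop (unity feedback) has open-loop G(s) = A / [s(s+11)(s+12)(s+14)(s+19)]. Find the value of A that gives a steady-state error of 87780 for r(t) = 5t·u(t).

G(s) has one factor of s in the denominator, so the system is type 1.
K_v = lim_{s→0} s·G(s) = A / (11·12·14·19) = (1/35112)·A.
e_ss = 5/K_v = 87780 ⇒ K_v = 1/17556 ⇒ A = (1/17556)/(1/35112) = 2.

2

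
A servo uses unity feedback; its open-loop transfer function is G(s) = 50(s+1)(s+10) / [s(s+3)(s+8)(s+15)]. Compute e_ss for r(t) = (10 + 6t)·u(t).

4.32

The open loop has one pole at the origin → type 1 system. By superposition:
  • 10: tracked with zero error.
  • 6t: e_ss = 6/K_v with K_v=25/18 → 4.32.
Total e_ss = 4.32.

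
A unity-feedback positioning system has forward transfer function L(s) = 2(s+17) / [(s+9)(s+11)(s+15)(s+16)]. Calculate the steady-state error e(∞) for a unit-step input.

L(s) has no factors of s in the denominator, so the system is type 0.
K_p = lim_{s→0} L(s) = 2·17 / (9·11·15·16) = 17/11880.
e_ss = 1/(1 + K_p) = 1/(11897/11880) = 11880/11897.

11880/11897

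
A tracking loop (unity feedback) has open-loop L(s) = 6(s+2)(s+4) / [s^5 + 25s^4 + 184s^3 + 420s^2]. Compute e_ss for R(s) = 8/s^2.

Factoring s^2 from the denominator leaves a polynomial with constant term 420, so the system is type 2.
A type-2 system has K_v = ∞, so it tracks a ramp input with zero steady-state error.

0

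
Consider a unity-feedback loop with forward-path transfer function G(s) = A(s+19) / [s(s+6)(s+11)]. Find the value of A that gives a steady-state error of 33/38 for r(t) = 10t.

40

The open loop has one pole at the origin → type 1 system.
K_v = lim_{s→0} s·G(s) = A·19 / (6·11) = (19/66)·A.
e_ss = 10/K_v = 33/38 ⇒ K_v = 380/33 ⇒ A = (380/33)/(19/66) = 40.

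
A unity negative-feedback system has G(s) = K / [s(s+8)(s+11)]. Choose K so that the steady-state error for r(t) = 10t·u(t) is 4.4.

200

One free integrator in G(s): this is a type 1 system.
K_v = lim_{s→0} s·G(s) = K / (8·11) = (1/88)·K.
e_ss = 10/K_v = 4.4 ⇒ K_v = 25/11 ⇒ K = (25/11)/(1/88) = 200.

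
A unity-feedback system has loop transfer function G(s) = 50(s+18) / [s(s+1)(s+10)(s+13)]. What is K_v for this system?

90/13

The open loop has one pole at the origin → type 1 system.
K_v = lim_{s→0} s·G(s) = 50·18 / (1·10·13) = 90/13.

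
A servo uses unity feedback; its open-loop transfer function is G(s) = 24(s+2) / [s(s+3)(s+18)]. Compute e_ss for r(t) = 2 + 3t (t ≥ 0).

The open loop has one pole at the origin → type 1 system. Treating each term separately:
  • 2: tracked with zero error.
  • 3t: e_ss = 3/K_v with K_v=8/9 → 3.375.
Total e_ss = 3.375.

3.375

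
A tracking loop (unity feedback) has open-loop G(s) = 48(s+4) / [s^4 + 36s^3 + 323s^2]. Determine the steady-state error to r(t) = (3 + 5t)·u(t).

0

Lowest-order denominator term is 323s^2, so the open loop has 2 poles at the origin → type 2 system. By superposition:
  • 3: tracked with zero error.
  • 5t: tracked with zero error.
Total e_ss = 0.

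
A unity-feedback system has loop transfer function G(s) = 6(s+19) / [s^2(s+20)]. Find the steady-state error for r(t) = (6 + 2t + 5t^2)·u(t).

The open loop has two poles at the origin → type 2 system. By superposition:
  • 6: tracked with zero error.
  • 2t: tracked with zero error.
  • 5t^2: e_ss = 10/K_a with K_a=5.7 → 100/57.
Total e_ss = 100/57.

100/57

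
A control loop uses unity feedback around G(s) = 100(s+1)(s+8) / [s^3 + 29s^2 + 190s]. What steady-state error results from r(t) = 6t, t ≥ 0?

1.425

Lowest-order denominator term is 190s, so the open loop has 1 pole at the origin → type 1 system.
K_v = lim_{s→0} s·G(s) = 100·1·8 / 190 = 80/19.
e_ss = 6/K_v = 6/(80/19) = 1.425.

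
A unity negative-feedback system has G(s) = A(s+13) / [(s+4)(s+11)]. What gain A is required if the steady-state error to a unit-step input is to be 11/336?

System type = 0 (no poles at s=0).
K_p = lim_{s→0} G(s) = A·13 / (4·11) = (13/44)·A.
e_ss = 1/(1 + K_p) = 11/336 ⇒ 1 + (13/44)·A = 336/11 ⇒ A = 100.

100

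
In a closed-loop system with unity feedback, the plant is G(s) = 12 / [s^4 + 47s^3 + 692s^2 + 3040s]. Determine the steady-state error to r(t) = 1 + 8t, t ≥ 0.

6080/3

The denominator has no term below 3040s — 1 pole at s=0, type 1. Treating each term separately:
  • 1: tracked with zero error.
  • 8t: e_ss = 8/K_v with K_v=3/760 → 6080/3.
Total e_ss = 6080/3.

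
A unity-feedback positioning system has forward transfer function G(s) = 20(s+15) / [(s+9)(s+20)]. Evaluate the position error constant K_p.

G(s) has no factors of s in the denominator, so the system is type 0.
K_p = lim_{s→0} G(s) = 20·15 / (9·20) = 5/3.

5/3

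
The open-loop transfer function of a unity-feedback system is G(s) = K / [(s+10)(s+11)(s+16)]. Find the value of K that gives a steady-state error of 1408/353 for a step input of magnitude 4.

G(s) has no factors of s in the denominator, so the system is type 0.
K_p = lim_{s→0} G(s) = K / (10·11·16) = (1/1760)·K.
e_ss = 4/(1 + K_p) = 1408/353 ⇒ 1 + (1/1760)·K = 353/352 ⇒ K = 5.

5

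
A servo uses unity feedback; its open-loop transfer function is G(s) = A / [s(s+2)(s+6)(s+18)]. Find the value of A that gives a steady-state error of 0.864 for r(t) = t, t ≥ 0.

250

The open loop has one pole at the origin → type 1 system.
K_v = lim_{s→0} s·G(s) = A / (2·6·18) = (1/216)·A.
e_ss = 1/K_v = 0.864 ⇒ K_v = 125/108 ⇒ A = (125/108)/(1/216) = 250.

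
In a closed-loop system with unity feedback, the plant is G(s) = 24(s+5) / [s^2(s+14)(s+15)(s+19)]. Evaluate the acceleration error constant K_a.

4/133

System type = 2 (two poles at s=0).
K_a = lim_{s→0} s^2·G(s) = 24·5 / (14·15·19) = 4/133.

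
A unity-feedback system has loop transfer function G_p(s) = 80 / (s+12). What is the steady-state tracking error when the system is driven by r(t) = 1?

3/23

System type = 0 (no poles at s=0).
K_p = lim_{s→0} G_p(s) = 80 / (12) = 20/3.
e_ss = 1/(1 + K_p) = 1/(23/3) = 3/23.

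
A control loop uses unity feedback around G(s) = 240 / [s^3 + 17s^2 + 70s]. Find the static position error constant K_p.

infinity

K_p = lim_{s→0} G(s); with 1 pole at the origin the limit diverges, so K_p = ∞.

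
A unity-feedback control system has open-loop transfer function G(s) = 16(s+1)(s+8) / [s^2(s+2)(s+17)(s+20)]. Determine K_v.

infinity

K_v = lim_{s→0} s·G(s); with 2 poles at the origin the limit diverges, so K_v = ∞.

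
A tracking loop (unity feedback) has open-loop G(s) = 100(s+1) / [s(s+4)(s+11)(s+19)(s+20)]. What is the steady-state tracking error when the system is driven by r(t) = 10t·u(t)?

One free integrator in G(s): this is a type 1 system.
K_v = lim_{s→0} s·G(s) = 100·1 / (4·11·19·20) = 5/836.
e_ss = 10/K_v = 10/(5/836) = 1672.

1672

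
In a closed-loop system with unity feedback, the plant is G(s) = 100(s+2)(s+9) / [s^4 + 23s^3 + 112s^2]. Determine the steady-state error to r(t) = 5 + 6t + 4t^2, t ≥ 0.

Lowest-order denominator term is 112s^2, so the open loop has 2 poles at the origin → type 2 system. By superposition:
  • 5: tracked with zero error.
  • 6t: tracked with zero error.
  • 4t^2: e_ss = 8/K_a with K_a=225/14 → 112/225.
Total e_ss = 112/225.

112/225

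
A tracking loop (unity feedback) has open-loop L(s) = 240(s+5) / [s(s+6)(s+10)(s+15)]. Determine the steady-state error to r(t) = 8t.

6

System type = 1 (one pole at s=0).
K_v = lim_{s→0} s·L(s) = 240·5 / (6·10·15) = 4/3.
e_ss = 8/K_v = 8/(4/3) = 6.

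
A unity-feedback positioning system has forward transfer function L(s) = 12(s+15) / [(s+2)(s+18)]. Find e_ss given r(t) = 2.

No free integrators in L(s): this is a type 0 system.
K_p = lim_{s→0} L(s) = 12·15 / (2·18) = 5.
e_ss = 2/(1 + K_p) = 2/6 = 1/3.

1/3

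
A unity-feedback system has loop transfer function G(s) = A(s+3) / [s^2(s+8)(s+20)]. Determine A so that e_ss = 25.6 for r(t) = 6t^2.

25

G(s) has two factors of s in the denominator, so the system is type 2.
K_a = lim_{s→0} s^2·G(s) = A·3 / (8·20) = (3/160)·A.
e_ss = 12/K_a = 25.6 ⇒ K_a = 15/32 ⇒ A = (15/32)/(3/160) = 25.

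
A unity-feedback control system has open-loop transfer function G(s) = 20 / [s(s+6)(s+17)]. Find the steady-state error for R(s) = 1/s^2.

5.1

One free integrator in G(s): this is a type 1 system.
K_v = lim_{s→0} s·G(s) = 20 / (6·17) = 10/51.
e_ss = 1/K_v = 1/(10/51) = 5.1.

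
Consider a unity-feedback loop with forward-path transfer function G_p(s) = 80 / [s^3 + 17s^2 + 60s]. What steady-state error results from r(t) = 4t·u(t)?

Factoring s from the denominator leaves a polynomial with constant term 60, so the system is type 1.
K_v = lim_{s→0} s·G_p(s) = 80 / 60 = 4/3.
e_ss = 4/K_v = 4/(4/3) = 3.

3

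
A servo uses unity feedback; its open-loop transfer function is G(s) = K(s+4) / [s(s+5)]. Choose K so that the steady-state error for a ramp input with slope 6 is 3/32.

80

G(s) has one factor of s in the denominator, so the system is type 1.
K_v = lim_{s→0} s·G(s) = K·4 / (5) = 0.8·K.
e_ss = 6/K_v = 3/32 ⇒ K_v = 64 ⇒ K = 64/0.8 = 80.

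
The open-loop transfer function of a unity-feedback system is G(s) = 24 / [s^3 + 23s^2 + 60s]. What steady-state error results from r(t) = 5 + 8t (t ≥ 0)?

The denominator has no term below 60s — 1 pole at s=0, type 1. Taking each input component in turn:
  • 5: tracked with zero error.
  • 8t: e_ss = 8/K_v with K_v=0.4 → 20.
Total e_ss = 20.

20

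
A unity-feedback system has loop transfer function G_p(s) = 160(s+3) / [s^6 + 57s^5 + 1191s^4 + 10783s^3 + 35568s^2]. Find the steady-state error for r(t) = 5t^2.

741

The denominator has no term below 35568s^2 — 2 poles at s=0, type 2.
K_a = lim_{s→0} s^2·G_p(s) = 160·3 / 35568 = 10/741.
r(t) = 5t^2 gives R(s) = 10/s^3.
e_ss = 10/K_a = 10/(10/741) = 741.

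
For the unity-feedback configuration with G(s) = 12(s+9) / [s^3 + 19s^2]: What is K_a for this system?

108/19

Factoring s^2 from the denominator leaves a polynomial with constant term 19, so the system is type 2.
K_a = lim_{s→0} s^2·G(s) = 12·9 / 19 = 108/19.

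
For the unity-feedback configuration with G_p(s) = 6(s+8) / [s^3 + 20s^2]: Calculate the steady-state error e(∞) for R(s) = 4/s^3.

5/3

The denominator has no term below 20s^2 — 2 poles at s=0, type 2.
K_a = lim_{s→0} s^2·G_p(s) = 6·8 / 20 = 2.4.
r(t) = 2t^2 gives R(s) = 4/s^3.
e_ss = 4/K_a = 4/2.4 = 5/3.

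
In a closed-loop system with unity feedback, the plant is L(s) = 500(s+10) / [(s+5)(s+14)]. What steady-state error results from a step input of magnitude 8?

56/507

No free integrators in L(s): this is a type 0 system.
K_p = lim_{s→0} L(s) = 500·10 / (5·14) = 500/7.
e_ss = 8/(1 + K_p) = 8/(507/7) = 56/507.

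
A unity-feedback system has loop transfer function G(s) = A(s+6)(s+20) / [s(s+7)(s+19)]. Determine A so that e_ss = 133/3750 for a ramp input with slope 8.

The open loop has one pole at the origin → type 1 system.
K_v = lim_{s→0} s·G(s) = A·6·20 / (7·19) = (120/133)·A.
e_ss = 8/K_v = 133/3750 ⇒ K_v = 30000/133 ⇒ A = (30000/133)/(120/133) = 250.

250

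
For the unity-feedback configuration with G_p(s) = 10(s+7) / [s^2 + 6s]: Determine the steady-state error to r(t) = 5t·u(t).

3/7

Lowest-order denominator term is 6s, so the open loop has 1 pole at the origin → type 1 system.
K_v = lim_{s→0} s·G_p(s) = 10·7 / 6 = 35/3.
e_ss = 5/K_v = 5/(35/3) = 3/7.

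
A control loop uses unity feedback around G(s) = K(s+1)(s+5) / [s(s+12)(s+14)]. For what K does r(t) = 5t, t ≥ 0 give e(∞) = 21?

8

G(s) has one factor of s in the denominator, so the system is type 1.
K_v = lim_{s→0} s·G(s) = K·1·5 / (12·14) = (5/168)·K.
e_ss = 5/K_v = 21 ⇒ K_v = 5/21 ⇒ K = (5/21)/(5/168) = 8.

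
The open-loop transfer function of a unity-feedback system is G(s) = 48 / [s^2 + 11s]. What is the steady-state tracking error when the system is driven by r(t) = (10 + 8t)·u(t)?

Factoring s from the denominator leaves a polynomial with constant term 11, so the system is type 1. By superposition:
  • 10: tracked with zero error.
  • 8t: e_ss = 8/K_v with K_v=48/11 → 11/6.
Total e_ss = 11/6.

11/6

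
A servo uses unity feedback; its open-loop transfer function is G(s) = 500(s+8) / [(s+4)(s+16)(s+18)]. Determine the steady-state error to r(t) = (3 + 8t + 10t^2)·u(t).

System type = 0 (no poles at s=0). Taking each input component in turn:
  • 3: e_ss = 3/(1+K_p) with K_p=125/36 → 108/161.
  • 8t: a type-0 system cannot track it, e_ss → ∞.
  • 10t^2: a type-0 system cannot track it, e_ss → ∞.
The unbounded component dominates.

infinity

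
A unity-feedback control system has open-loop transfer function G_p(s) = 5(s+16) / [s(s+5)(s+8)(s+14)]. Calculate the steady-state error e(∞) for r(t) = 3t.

21

System type = 1 (one pole at s=0).
K_v = lim_{s→0} s·G_p(s) = 5·16 / (5·8·14) = 1/7.
e_ss = 3/K_v = 3/(1/7) = 21.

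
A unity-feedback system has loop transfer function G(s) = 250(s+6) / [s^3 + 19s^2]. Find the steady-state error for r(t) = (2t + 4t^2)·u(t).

The denominator has no term below 19s^2 — 2 poles at s=0, type 2. By superposition:
  • 2t: tracked with zero error.
  • 4t^2: e_ss = 8/K_a with K_a=1500/19 → 38/375.
Total e_ss = 38/375.

38/375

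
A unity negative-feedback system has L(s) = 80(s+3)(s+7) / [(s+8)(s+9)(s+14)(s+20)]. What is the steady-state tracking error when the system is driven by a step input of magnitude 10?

120/13

The open loop has no poles at the origin → type 0 system.
K_p = lim_{s→0} L(s) = 80·3·7 / (8·9·14·20) = 1/12.
e_ss = 10/(1 + K_p) = 10/(13/12) = 120/13.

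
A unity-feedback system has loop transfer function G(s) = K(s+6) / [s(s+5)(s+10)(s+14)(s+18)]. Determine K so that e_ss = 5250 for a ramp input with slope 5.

The open loop has one pole at the origin → type 1 system.
K_v = lim_{s→0} s·G(s) = K·6 / (5·10·14·18) = (1/2100)·K.
e_ss = 5/K_v = 5250 ⇒ K_v = 1/1050 ⇒ K = (1/1050)/(1/2100) = 2.

2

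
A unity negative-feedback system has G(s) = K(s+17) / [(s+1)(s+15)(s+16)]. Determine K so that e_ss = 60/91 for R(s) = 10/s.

200

No free integrators in G(s): this is a type 0 system.
K_p = lim_{s→0} G(s) = K·17 / (1·15·16) = (17/240)·K.
e_ss = 10/(1 + K_p) = 60/91 ⇒ 1 + (17/240)·K = 91/6 ⇒ K = 200.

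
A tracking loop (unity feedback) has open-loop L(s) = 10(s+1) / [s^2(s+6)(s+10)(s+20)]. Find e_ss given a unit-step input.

0

L(s) has two factors of s in the denominator, so the system is type 2.
K_p = ∞ for a type-2 system; e_ss to a step is zero.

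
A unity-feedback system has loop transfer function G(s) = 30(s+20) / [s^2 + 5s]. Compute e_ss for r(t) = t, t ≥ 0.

The denominator has no term below 5s — 1 pole at s=0, type 1.
K_v = lim_{s→0} s·G(s) = 30·20 / 5 = 120.
e_ss = 1/K_v = 1/120.

1/120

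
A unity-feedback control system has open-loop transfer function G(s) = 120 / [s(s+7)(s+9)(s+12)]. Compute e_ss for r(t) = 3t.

18.9

One free integrator in G(s): this is a type 1 system.
K_v = lim_{s→0} s·G(s) = 120 / (7·9·12) = 10/63.
e_ss = 3/K_v = 3/(10/63) = 18.9.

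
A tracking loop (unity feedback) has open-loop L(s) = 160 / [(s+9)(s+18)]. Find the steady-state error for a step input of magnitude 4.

System type = 0 (no poles at s=0).
K_p = lim_{s→0} L(s) = 160 / (9·18) = 80/81.
e_ss = 4/(1 + K_p) = 4/(161/81) = 324/161.

324/161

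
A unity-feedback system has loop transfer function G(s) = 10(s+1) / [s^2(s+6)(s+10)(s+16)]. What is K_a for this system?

Two free integrators in G(s): this is a type 2 system.
K_a = lim_{s→0} s^2·G(s) = 10·1 / (6·10·16) = 1/96.

1/96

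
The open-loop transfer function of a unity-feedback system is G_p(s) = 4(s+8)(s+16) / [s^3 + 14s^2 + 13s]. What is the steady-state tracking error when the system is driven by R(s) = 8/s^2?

Factoring s from the denominator leaves a polynomial with constant term 13, so the system is type 1.
K_v = lim_{s→0} s·G_p(s) = 4·8·16 / 13 = 512/13.
e_ss = 8/K_v = 8/(512/13) = 13/64.

13/64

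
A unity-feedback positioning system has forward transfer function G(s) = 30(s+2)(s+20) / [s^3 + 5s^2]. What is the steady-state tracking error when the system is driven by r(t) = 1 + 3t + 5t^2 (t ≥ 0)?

1/24

Lowest-order denominator term is 5s^2, so the open loop has 2 poles at the origin → type 2 system. Treating each term separately:
  • 1: tracked with zero error.
  • 3t: tracked with zero error.
  • 5t^2: e_ss = 10/K_a with K_a=240 → 1/24.
Total e_ss = 1/24.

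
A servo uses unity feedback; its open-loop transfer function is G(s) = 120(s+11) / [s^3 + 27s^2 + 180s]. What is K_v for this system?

22/3

Factoring s from the denominator leaves a polynomial with constant term 180, so the system is type 1.
K_v = lim_{s→0} s·G(s) = 120·11 / 180 = 22/3.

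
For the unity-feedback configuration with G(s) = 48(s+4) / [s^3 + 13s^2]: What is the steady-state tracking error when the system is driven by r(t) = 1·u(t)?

0

The denominator has no term below 13s^2 — 2 poles at s=0, type 2.
A type-2 system has K_p = ∞, so it tracks a step input with zero steady-state error.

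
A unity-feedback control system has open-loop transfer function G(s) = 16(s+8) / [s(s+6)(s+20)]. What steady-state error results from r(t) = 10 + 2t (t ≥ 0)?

1.875

One free integrator in G(s): this is a type 1 system. By superposition:
  • 10: tracked with zero error.
  • 2t: e_ss = 2/K_v with K_v=16/15 → 1.875.
Total e_ss = 1.875.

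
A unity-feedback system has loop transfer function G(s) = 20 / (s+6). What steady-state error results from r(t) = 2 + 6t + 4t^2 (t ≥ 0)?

System type = 0 (no poles at s=0). Taking each input component in turn:
  • 2: e_ss = 2/(1+K_p) with K_p=10/3 → 6/13.
  • 6t: a type-0 system cannot track it, e_ss → ∞.
  • 4t^2: a type-0 system cannot track it, e_ss → ∞.
The unbounded component dominates.

infinity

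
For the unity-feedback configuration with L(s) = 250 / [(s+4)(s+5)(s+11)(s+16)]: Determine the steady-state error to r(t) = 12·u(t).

No free integrators in L(s): this is a type 0 system.
K_p = lim_{s→0} L(s) = 250 / (4·5·11·16) = 25/352.
e_ss = 12/(1 + K_p) = 12/(377/352) = 4224/377.

4224/377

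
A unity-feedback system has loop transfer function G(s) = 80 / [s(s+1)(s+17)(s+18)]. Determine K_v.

One free integrator in G(s): this is a type 1 system.
K_v = lim_{s→0} s·G(s) = 80 / (1·17·18) = 40/153.

40/153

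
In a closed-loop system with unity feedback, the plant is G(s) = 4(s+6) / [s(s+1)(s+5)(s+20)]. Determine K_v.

One free integrator in G(s): this is a type 1 system.
K_v = lim_{s→0} s·G(s) = 4·6 / (1·5·20) = 0.24.

0.24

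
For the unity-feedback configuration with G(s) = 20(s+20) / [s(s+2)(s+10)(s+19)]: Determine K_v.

One free integrator in G(s): this is a type 1 system.
K_v = lim_{s→0} s·G(s) = 20·20 / (2·10·19) = 20/19.

20/19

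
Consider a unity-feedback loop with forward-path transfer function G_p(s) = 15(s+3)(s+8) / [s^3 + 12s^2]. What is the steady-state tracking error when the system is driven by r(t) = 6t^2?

The denominator has no term below 12s^2 — 2 poles at s=0, type 2.
K_a = lim_{s→0} s^2·G_p(s) = 15·3·8 / 12 = 30.
r(t) = 6t^2 gives R(s) = 12/s^3.
e_ss = 12/K_a = 12/30 = 0.4.

0.4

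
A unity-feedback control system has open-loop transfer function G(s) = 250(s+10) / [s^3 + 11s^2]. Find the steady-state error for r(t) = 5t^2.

Factoring s^2 from the denominator leaves a polynomial with constant term 11, so the system is type 2.
K_a = lim_{s→0} s^2·G(s) = 250·10 / 11 = 2500/11.
r(t) = 5t^2 gives R(s) = 10/s^3.
e_ss = 10/K_a = 10/(2500/11) = 0.044.

0.044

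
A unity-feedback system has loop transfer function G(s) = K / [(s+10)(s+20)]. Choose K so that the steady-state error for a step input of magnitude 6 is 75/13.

8

G(s) has no factors of s in the denominator, so the system is type 0.
K_p = lim_{s→0} G(s) = K / (10·20) = 0.005·K.
e_ss = 6/(1 + K_p) = 75/13 ⇒ 1 + 0.005·K = 1.04 ⇒ K = 8.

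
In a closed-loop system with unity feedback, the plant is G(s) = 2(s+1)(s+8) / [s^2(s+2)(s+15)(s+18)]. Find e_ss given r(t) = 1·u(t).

Two free integrators in G(s): this is a type 2 system.
K_p = ∞ for a type-2 system; e_ss to a step is zero.

0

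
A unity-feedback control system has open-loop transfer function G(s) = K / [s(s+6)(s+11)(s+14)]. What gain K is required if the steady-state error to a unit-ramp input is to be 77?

System type = 1 (one pole at s=0).
K_v = lim_{s→0} s·G(s) = K / (6·11·14) = (1/924)·K.
e_ss = 1/K_v = 77 ⇒ K_v = 1/77 ⇒ K = (1/77)/(1/924) = 12.

12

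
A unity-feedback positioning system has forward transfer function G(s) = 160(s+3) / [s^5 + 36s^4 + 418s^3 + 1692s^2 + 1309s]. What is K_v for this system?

Lowest-order denominator term is 1309s, so the open loop has 1 pole at the origin → type 1 system.
K_v = lim_{s→0} s·G(s) = 160·3 / 1309 = 480/1309.

480/1309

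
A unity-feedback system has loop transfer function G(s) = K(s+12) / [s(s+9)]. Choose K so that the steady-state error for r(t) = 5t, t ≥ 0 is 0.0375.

100

System type = 1 (one pole at s=0).
K_v = lim_{s→0} s·G(s) = K·12 / (9) = (4/3)·K.
e_ss = 5/K_v = 0.0375 ⇒ K_v = 400/3 ⇒ K = (400/3)/(4/3) = 100.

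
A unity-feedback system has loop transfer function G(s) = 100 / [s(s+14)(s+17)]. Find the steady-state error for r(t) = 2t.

One free integrator in G(s): this is a type 1 system.
K_v = lim_{s→0} s·G(s) = 100 / (14·17) = 50/119.
e_ss = 2/K_v = 2/(50/119) = 4.76.

4.76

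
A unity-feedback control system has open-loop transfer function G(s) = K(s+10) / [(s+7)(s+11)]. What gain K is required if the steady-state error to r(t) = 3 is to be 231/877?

No free integrators in G(s): this is a type 0 system.
K_p = lim_{s→0} G(s) = K·10 / (7·11) = (10/77)·K.
e_ss = 3/(1 + K_p) = 231/877 ⇒ 1 + (10/77)·K = 877/77 ⇒ K = 80.

80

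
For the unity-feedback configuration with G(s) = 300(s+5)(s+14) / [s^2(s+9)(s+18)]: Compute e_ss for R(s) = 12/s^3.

81/875

The open loop has two poles at the origin → type 2 system.
K_a = lim_{s→0} s^2·G(s) = 300·5·14 / (9·18) = 3500/27.
r(t) = 6t^2 gives R(s) = 12/s^3.
e_ss = 12/K_a = 12/(3500/27) = 81/875.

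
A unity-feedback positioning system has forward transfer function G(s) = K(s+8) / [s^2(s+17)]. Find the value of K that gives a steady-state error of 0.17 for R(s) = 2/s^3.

G(s) has two factors of s in the denominator, so the system is type 2.
K_a = lim_{s→0} s^2·G(s) = K·8 / (17) = (8/17)·K.
e_ss = 2/K_a = 0.17 ⇒ K_a = 200/17 ⇒ K = (200/17)/(8/17) = 25.

25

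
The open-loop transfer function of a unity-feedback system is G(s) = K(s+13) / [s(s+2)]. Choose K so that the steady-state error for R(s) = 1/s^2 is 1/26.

4

G(s) has one factor of s in the denominator, so the system is type 1.
K_v = lim_{s→0} s·G(s) = K·13 / (2) = 6.5·K.
e_ss = 1/K_v = 1/26 ⇒ K_v = 26 ⇒ K = 26/6.5 = 4.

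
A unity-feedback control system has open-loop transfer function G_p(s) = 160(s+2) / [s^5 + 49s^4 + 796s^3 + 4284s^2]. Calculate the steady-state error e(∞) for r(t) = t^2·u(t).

26.775

The denominator has no term below 4284s^2 — 2 poles at s=0, type 2.
K_a = lim_{s→0} s^2·G_p(s) = 160·2 / 4284 = 80/1071.
r(t) = t^2 gives R(s) = 2/s^3.
e_ss = 2/K_a = 2/(80/1071) = 26.775.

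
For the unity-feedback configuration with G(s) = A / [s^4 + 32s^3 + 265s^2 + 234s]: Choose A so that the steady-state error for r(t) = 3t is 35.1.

Lowest-order denominator term is 234s, so the open loop has 1 pole at the origin → type 1 system.
K_v = lim_{s→0} s·G(s) = A / 234 = (1/234)·A.
e_ss = 3/K_v = 35.1 ⇒ K_v = 10/117 ⇒ A = (10/117)/(1/234) = 20.

20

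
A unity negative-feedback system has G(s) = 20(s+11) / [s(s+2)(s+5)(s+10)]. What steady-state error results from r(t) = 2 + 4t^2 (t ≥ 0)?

One free integrator in G(s): this is a type 1 system. By superposition:
  • 2: tracked with zero error.
  • 4t^2: a type-1 system cannot track it, e_ss → ∞.
The unbounded component dominates.

infinity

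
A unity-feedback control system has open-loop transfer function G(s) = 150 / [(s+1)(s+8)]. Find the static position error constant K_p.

System type = 0 (no poles at s=0).
K_p = lim_{s→0} G(s) = 150 / (1·8) = 18.75.

18.75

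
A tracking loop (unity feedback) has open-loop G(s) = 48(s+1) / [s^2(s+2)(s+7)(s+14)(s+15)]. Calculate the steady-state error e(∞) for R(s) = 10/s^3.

612.5

G(s) has two factors of s in the denominator, so the system is type 2.
K_a = lim_{s→0} s^2·G(s) = 48·1 / (2·7·14·15) = 4/245.
r(t) = 5t^2 gives R(s) = 10/s^3.
e_ss = 10/K_a = 10/(4/245) = 612.5.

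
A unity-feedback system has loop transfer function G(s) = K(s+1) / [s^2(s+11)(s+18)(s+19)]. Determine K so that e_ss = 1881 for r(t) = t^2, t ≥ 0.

G(s) has two factors of s in the denominator, so the system is type 2.
K_a = lim_{s→0} s^2·G(s) = K·1 / (11·18·19) = (1/3762)·K.
e_ss = 2/K_a = 1881 ⇒ K_a = 2/1881 ⇒ K = (2/1881)/(1/3762) = 4.

4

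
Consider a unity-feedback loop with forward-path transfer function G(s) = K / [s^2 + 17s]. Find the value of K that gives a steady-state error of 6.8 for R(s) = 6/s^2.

15

Lowest-order denominator term is 17s, so the open loop has 1 pole at the origin → type 1 system.
K_v = lim_{s→0} s·G(s) = K / 17 = (1/17)·K.
e_ss = 6/K_v = 6.8 ⇒ K_v = 15/17 ⇒ K = (15/17)/(1/17) = 15.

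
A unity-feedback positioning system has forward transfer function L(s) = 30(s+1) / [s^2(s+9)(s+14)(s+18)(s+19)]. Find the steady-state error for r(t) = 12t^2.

34473.6

Two free integrators in L(s): this is a type 2 system.
K_a = lim_{s→0} s^2·L(s) = 30·1 / (9·14·18·19) = 5/7182.
r(t) = 12t^2 gives R(s) = 24/s^3.
e_ss = 24/K_a = 24/(5/7182) = 34473.6.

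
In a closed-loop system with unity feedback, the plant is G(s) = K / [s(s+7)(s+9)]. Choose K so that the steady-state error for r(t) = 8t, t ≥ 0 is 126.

4

The open loop has one pole at the origin → type 1 system.
K_v = lim_{s→0} s·G(s) = K / (7·9) = (1/63)·K.
e_ss = 8/K_v = 126 ⇒ K_v = 4/63 ⇒ K = (4/63)/(1/63) = 4.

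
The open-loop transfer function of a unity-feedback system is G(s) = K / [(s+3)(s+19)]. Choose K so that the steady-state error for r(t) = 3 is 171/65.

G(s) has no factors of s in the denominator, so the system is type 0.
K_p = lim_{s→0} G(s) = K / (3·19) = (1/57)·K.
e_ss = 3/(1 + K_p) = 171/65 ⇒ 1 + (1/57)·K = 65/57 ⇒ K = 8.

8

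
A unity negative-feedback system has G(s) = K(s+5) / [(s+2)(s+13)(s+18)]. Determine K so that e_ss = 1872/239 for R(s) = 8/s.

2

The open loop has no poles at the origin → type 0 system.
K_p = lim_{s→0} G(s) = K·5 / (2·13·18) = (5/468)·K.
e_ss = 8/(1 + K_p) = 1872/239 ⇒ 1 + (5/468)·K = 239/234 ⇒ K = 2.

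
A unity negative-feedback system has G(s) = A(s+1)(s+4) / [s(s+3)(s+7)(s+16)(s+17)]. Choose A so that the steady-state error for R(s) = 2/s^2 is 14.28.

G(s) has one factor of s in the denominator, so the system is type 1.
K_v = lim_{s→0} s·G(s) = A·1·4 / (3·7·16·17) = (1/1428)·A.
e_ss = 2/K_v = 14.28 ⇒ K_v = 50/357 ⇒ A = (50/357)/(1/1428) = 200.

200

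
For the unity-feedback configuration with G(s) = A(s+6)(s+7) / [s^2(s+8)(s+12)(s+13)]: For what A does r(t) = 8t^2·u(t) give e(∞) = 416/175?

200

The open loop has two poles at the origin → type 2 system.
K_a = lim_{s→0} s^2·G(s) = A·6·7 / (8·12·13) = (7/208)·A.
e_ss = 16/K_a = 416/175 ⇒ K_a = 175/26 ⇒ A = (175/26)/(7/208) = 200.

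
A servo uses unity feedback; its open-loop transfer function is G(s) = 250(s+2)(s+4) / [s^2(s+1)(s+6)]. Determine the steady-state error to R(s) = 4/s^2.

Two free integrators in G(s): this is a type 2 system.
K_v = ∞ for a type-2 system; e_ss to a ramp is zero.

0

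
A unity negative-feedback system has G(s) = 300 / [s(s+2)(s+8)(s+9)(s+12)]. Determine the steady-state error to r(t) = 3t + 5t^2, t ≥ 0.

G(s) has one factor of s in the denominator, so the system is type 1. Treating each term separately:
  • 3t: e_ss = 3/K_v with K_v=25/144 → 17.28.
  • 5t^2: a type-1 system cannot track it, e_ss → ∞.
The unbounded component dominates.

infinity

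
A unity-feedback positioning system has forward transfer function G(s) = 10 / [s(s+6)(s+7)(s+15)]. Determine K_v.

One free integrator in G(s): this is a type 1 system.
K_v = lim_{s→0} s·G(s) = 10 / (6·7·15) = 1/63.

1/63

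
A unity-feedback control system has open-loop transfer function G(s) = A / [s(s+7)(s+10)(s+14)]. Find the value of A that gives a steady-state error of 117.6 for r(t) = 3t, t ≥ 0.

One free integrator in G(s): this is a type 1 system.
K_v = lim_{s→0} s·G(s) = A / (7·10·14) = (1/980)·A.
e_ss = 3/K_v = 117.6 ⇒ K_v = 5/196 ⇒ A = (5/196)/(1/980) = 25.

25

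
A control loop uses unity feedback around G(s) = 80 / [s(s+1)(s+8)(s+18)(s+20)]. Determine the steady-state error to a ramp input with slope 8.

288

G(s) has one factor of s in the denominator, so the system is type 1.
K_v = lim_{s→0} s·G(s) = 80 / (1·8·18·20) = 1/36.
e_ss = 8/K_v = 8/(1/36) = 288.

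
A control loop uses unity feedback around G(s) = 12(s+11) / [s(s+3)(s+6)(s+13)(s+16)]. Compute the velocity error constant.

11/312

System type = 1 (one pole at s=0).
K_v = lim_{s→0} s·G(s) = 12·11 / (3·6·13·16) = 11/312.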